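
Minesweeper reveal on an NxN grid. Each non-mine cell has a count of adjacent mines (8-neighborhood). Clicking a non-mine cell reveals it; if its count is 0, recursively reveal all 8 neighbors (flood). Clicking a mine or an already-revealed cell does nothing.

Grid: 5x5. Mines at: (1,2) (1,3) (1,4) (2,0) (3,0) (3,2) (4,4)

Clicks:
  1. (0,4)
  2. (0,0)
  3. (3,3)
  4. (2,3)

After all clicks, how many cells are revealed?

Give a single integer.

Answer: 7

Derivation:
Click 1 (0,4) count=2: revealed 1 new [(0,4)] -> total=1
Click 2 (0,0) count=0: revealed 4 new [(0,0) (0,1) (1,0) (1,1)] -> total=5
Click 3 (3,3) count=2: revealed 1 new [(3,3)] -> total=6
Click 4 (2,3) count=4: revealed 1 new [(2,3)] -> total=7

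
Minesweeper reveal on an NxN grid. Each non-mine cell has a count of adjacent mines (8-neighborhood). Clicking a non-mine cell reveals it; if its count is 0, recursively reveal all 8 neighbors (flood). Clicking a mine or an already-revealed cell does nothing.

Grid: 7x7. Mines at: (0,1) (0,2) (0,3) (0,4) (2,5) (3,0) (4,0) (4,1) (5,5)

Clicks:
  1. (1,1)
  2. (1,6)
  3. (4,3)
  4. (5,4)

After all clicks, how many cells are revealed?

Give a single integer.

Click 1 (1,1) count=2: revealed 1 new [(1,1)] -> total=1
Click 2 (1,6) count=1: revealed 1 new [(1,6)] -> total=2
Click 3 (4,3) count=0: revealed 24 new [(1,2) (1,3) (1,4) (2,1) (2,2) (2,3) (2,4) (3,1) (3,2) (3,3) (3,4) (4,2) (4,3) (4,4) (5,0) (5,1) (5,2) (5,3) (5,4) (6,0) (6,1) (6,2) (6,3) (6,4)] -> total=26
Click 4 (5,4) count=1: revealed 0 new [(none)] -> total=26

Answer: 26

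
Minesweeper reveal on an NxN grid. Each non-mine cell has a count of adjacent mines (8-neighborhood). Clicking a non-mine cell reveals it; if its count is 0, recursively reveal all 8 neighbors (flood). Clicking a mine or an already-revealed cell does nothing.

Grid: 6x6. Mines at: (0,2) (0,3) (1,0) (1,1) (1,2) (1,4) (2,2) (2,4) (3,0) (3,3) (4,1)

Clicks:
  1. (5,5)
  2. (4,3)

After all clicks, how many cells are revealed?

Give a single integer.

Click 1 (5,5) count=0: revealed 10 new [(3,4) (3,5) (4,2) (4,3) (4,4) (4,5) (5,2) (5,3) (5,4) (5,5)] -> total=10
Click 2 (4,3) count=1: revealed 0 new [(none)] -> total=10

Answer: 10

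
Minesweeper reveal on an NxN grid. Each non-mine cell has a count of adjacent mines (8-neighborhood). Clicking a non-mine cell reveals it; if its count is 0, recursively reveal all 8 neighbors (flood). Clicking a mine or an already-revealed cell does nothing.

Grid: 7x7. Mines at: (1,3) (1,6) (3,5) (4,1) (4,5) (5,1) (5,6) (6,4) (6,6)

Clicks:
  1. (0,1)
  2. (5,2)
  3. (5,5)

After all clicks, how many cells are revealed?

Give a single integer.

Click 1 (0,1) count=0: revealed 12 new [(0,0) (0,1) (0,2) (1,0) (1,1) (1,2) (2,0) (2,1) (2,2) (3,0) (3,1) (3,2)] -> total=12
Click 2 (5,2) count=2: revealed 1 new [(5,2)] -> total=13
Click 3 (5,5) count=4: revealed 1 new [(5,5)] -> total=14

Answer: 14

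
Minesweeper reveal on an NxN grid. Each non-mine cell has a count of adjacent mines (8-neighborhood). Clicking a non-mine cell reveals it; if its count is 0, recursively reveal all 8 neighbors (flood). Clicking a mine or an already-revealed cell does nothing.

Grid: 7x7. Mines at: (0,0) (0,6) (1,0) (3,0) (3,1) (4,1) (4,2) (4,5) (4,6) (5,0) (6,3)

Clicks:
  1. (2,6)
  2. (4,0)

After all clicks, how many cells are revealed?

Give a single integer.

Click 1 (2,6) count=0: revealed 22 new [(0,1) (0,2) (0,3) (0,4) (0,5) (1,1) (1,2) (1,3) (1,4) (1,5) (1,6) (2,1) (2,2) (2,3) (2,4) (2,5) (2,6) (3,2) (3,3) (3,4) (3,5) (3,6)] -> total=22
Click 2 (4,0) count=4: revealed 1 new [(4,0)] -> total=23

Answer: 23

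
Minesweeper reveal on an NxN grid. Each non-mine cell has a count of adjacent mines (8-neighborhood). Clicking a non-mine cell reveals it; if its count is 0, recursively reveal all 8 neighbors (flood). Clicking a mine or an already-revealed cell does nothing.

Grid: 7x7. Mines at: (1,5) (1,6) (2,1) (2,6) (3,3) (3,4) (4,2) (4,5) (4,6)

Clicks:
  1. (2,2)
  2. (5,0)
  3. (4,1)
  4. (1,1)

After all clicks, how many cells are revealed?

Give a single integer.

Click 1 (2,2) count=2: revealed 1 new [(2,2)] -> total=1
Click 2 (5,0) count=0: revealed 18 new [(3,0) (3,1) (4,0) (4,1) (5,0) (5,1) (5,2) (5,3) (5,4) (5,5) (5,6) (6,0) (6,1) (6,2) (6,3) (6,4) (6,5) (6,6)] -> total=19
Click 3 (4,1) count=1: revealed 0 new [(none)] -> total=19
Click 4 (1,1) count=1: revealed 1 new [(1,1)] -> total=20

Answer: 20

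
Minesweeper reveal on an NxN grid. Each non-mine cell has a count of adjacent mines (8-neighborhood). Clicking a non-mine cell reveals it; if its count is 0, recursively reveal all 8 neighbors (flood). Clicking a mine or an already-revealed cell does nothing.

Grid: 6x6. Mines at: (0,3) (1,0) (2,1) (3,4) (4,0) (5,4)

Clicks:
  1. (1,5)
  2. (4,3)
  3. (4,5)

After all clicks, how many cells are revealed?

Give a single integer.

Answer: 8

Derivation:
Click 1 (1,5) count=0: revealed 6 new [(0,4) (0,5) (1,4) (1,5) (2,4) (2,5)] -> total=6
Click 2 (4,3) count=2: revealed 1 new [(4,3)] -> total=7
Click 3 (4,5) count=2: revealed 1 new [(4,5)] -> total=8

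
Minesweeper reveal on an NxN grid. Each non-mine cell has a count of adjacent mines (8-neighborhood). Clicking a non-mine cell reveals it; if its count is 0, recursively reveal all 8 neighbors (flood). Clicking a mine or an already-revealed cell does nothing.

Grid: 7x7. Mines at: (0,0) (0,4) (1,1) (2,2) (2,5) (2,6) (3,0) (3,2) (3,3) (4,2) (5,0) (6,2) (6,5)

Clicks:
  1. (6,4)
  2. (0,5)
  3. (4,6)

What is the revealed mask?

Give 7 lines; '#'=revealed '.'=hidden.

Answer: .....#.
.......
.......
....###
....###
....###
....#..

Derivation:
Click 1 (6,4) count=1: revealed 1 new [(6,4)] -> total=1
Click 2 (0,5) count=1: revealed 1 new [(0,5)] -> total=2
Click 3 (4,6) count=0: revealed 9 new [(3,4) (3,5) (3,6) (4,4) (4,5) (4,6) (5,4) (5,5) (5,6)] -> total=11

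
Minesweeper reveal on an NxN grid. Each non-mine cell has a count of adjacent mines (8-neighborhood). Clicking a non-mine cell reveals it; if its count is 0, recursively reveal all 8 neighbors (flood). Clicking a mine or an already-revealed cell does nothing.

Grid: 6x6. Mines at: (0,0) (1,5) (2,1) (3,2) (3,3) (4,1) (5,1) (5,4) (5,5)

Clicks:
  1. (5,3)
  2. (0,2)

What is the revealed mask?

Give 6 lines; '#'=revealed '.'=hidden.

Answer: .####.
.####.
..###.
......
......
...#..

Derivation:
Click 1 (5,3) count=1: revealed 1 new [(5,3)] -> total=1
Click 2 (0,2) count=0: revealed 11 new [(0,1) (0,2) (0,3) (0,4) (1,1) (1,2) (1,3) (1,4) (2,2) (2,3) (2,4)] -> total=12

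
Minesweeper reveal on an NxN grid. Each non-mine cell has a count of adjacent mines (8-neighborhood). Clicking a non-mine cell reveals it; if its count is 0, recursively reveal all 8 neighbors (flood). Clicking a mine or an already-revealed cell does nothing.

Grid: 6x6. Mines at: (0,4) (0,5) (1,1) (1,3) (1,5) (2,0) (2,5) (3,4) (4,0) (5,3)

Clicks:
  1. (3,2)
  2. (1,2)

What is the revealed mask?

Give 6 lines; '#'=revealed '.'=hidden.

Answer: ......
..#...
.###..
.###..
.###..
......

Derivation:
Click 1 (3,2) count=0: revealed 9 new [(2,1) (2,2) (2,3) (3,1) (3,2) (3,3) (4,1) (4,2) (4,3)] -> total=9
Click 2 (1,2) count=2: revealed 1 new [(1,2)] -> total=10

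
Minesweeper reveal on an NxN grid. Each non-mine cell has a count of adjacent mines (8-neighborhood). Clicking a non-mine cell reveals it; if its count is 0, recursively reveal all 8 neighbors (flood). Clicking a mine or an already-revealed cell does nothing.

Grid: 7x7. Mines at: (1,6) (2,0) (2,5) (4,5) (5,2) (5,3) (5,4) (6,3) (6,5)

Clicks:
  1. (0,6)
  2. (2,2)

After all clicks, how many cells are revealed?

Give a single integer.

Answer: 25

Derivation:
Click 1 (0,6) count=1: revealed 1 new [(0,6)] -> total=1
Click 2 (2,2) count=0: revealed 24 new [(0,0) (0,1) (0,2) (0,3) (0,4) (0,5) (1,0) (1,1) (1,2) (1,3) (1,4) (1,5) (2,1) (2,2) (2,3) (2,4) (3,1) (3,2) (3,3) (3,4) (4,1) (4,2) (4,3) (4,4)] -> total=25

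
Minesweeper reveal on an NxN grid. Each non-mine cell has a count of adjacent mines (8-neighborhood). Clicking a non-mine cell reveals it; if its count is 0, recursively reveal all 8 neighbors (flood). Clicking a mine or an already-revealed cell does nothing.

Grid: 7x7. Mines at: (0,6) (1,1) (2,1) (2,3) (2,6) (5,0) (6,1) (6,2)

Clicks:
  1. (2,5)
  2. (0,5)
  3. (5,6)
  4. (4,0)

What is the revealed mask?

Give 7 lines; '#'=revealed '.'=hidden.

Answer: .....#.
.......
.....#.
.######
#######
.######
...####

Derivation:
Click 1 (2,5) count=1: revealed 1 new [(2,5)] -> total=1
Click 2 (0,5) count=1: revealed 1 new [(0,5)] -> total=2
Click 3 (5,6) count=0: revealed 22 new [(3,1) (3,2) (3,3) (3,4) (3,5) (3,6) (4,1) (4,2) (4,3) (4,4) (4,5) (4,6) (5,1) (5,2) (5,3) (5,4) (5,5) (5,6) (6,3) (6,4) (6,5) (6,6)] -> total=24
Click 4 (4,0) count=1: revealed 1 new [(4,0)] -> total=25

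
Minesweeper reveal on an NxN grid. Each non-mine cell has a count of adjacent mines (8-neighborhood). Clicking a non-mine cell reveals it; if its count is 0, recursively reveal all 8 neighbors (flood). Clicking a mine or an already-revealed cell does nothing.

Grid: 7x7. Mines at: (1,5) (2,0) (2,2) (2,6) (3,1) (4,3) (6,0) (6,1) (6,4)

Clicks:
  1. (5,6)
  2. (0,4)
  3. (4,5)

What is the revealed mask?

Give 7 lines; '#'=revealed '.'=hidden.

Click 1 (5,6) count=0: revealed 11 new [(3,4) (3,5) (3,6) (4,4) (4,5) (4,6) (5,4) (5,5) (5,6) (6,5) (6,6)] -> total=11
Click 2 (0,4) count=1: revealed 1 new [(0,4)] -> total=12
Click 3 (4,5) count=0: revealed 0 new [(none)] -> total=12

Answer: ....#..
.......
.......
....###
....###
....###
.....##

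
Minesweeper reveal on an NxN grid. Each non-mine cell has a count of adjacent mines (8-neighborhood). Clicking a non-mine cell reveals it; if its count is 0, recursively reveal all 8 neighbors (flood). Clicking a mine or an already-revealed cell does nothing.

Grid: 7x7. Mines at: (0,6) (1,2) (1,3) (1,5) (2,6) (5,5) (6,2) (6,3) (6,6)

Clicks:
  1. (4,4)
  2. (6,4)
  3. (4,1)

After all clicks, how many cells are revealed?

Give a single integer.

Click 1 (4,4) count=1: revealed 1 new [(4,4)] -> total=1
Click 2 (6,4) count=2: revealed 1 new [(6,4)] -> total=2
Click 3 (4,1) count=0: revealed 28 new [(0,0) (0,1) (1,0) (1,1) (2,0) (2,1) (2,2) (2,3) (2,4) (2,5) (3,0) (3,1) (3,2) (3,3) (3,4) (3,5) (4,0) (4,1) (4,2) (4,3) (4,5) (5,0) (5,1) (5,2) (5,3) (5,4) (6,0) (6,1)] -> total=30

Answer: 30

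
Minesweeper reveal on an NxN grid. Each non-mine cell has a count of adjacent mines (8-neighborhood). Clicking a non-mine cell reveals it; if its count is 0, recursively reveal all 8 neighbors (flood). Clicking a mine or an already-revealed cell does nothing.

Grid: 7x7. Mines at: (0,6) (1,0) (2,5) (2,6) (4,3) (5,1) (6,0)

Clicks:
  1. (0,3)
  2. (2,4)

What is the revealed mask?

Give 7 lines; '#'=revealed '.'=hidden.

Click 1 (0,3) count=0: revealed 23 new [(0,1) (0,2) (0,3) (0,4) (0,5) (1,1) (1,2) (1,3) (1,4) (1,5) (2,0) (2,1) (2,2) (2,3) (2,4) (3,0) (3,1) (3,2) (3,3) (3,4) (4,0) (4,1) (4,2)] -> total=23
Click 2 (2,4) count=1: revealed 0 new [(none)] -> total=23

Answer: .#####.
.#####.
#####..
#####..
###....
.......
.......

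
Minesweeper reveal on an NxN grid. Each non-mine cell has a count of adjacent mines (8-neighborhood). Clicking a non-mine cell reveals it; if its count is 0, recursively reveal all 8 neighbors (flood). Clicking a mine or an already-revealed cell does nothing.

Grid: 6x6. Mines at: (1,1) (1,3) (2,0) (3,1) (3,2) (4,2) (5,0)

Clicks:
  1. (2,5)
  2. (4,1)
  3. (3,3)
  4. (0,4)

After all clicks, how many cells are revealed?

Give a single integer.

Answer: 17

Derivation:
Click 1 (2,5) count=0: revealed 16 new [(0,4) (0,5) (1,4) (1,5) (2,3) (2,4) (2,5) (3,3) (3,4) (3,5) (4,3) (4,4) (4,5) (5,3) (5,4) (5,5)] -> total=16
Click 2 (4,1) count=4: revealed 1 new [(4,1)] -> total=17
Click 3 (3,3) count=2: revealed 0 new [(none)] -> total=17
Click 4 (0,4) count=1: revealed 0 new [(none)] -> total=17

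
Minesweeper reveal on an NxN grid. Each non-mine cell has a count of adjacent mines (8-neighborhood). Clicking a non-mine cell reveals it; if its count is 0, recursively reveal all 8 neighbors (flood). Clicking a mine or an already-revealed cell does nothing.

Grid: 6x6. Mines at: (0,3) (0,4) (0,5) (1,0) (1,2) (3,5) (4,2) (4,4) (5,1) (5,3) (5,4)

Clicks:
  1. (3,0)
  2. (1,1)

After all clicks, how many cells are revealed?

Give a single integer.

Answer: 7

Derivation:
Click 1 (3,0) count=0: revealed 6 new [(2,0) (2,1) (3,0) (3,1) (4,0) (4,1)] -> total=6
Click 2 (1,1) count=2: revealed 1 new [(1,1)] -> total=7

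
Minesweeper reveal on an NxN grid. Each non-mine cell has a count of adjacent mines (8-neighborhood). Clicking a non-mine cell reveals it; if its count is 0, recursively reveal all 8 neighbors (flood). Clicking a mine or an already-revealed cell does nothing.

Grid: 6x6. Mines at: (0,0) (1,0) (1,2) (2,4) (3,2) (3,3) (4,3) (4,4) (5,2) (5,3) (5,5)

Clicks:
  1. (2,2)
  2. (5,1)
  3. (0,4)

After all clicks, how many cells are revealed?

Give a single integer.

Click 1 (2,2) count=3: revealed 1 new [(2,2)] -> total=1
Click 2 (5,1) count=1: revealed 1 new [(5,1)] -> total=2
Click 3 (0,4) count=0: revealed 6 new [(0,3) (0,4) (0,5) (1,3) (1,4) (1,5)] -> total=8

Answer: 8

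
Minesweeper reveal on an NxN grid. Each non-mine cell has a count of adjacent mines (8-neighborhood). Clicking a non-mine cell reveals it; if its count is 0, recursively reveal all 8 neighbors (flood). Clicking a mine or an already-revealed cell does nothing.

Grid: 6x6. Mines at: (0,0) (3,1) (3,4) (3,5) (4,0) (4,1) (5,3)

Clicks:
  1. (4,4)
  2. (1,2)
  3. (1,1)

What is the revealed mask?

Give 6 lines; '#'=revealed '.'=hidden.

Answer: .#####
.#####
.#####
......
....#.
......

Derivation:
Click 1 (4,4) count=3: revealed 1 new [(4,4)] -> total=1
Click 2 (1,2) count=0: revealed 15 new [(0,1) (0,2) (0,3) (0,4) (0,5) (1,1) (1,2) (1,3) (1,4) (1,5) (2,1) (2,2) (2,3) (2,4) (2,5)] -> total=16
Click 3 (1,1) count=1: revealed 0 new [(none)] -> total=16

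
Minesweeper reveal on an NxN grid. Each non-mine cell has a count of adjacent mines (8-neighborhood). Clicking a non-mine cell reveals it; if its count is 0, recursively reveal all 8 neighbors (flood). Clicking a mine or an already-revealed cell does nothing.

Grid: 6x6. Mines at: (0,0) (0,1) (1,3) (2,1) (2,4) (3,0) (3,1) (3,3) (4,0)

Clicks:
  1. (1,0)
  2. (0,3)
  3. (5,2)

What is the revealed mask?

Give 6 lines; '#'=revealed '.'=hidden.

Answer: ...#..
#.....
......
....##
.#####
.#####

Derivation:
Click 1 (1,0) count=3: revealed 1 new [(1,0)] -> total=1
Click 2 (0,3) count=1: revealed 1 new [(0,3)] -> total=2
Click 3 (5,2) count=0: revealed 12 new [(3,4) (3,5) (4,1) (4,2) (4,3) (4,4) (4,5) (5,1) (5,2) (5,3) (5,4) (5,5)] -> total=14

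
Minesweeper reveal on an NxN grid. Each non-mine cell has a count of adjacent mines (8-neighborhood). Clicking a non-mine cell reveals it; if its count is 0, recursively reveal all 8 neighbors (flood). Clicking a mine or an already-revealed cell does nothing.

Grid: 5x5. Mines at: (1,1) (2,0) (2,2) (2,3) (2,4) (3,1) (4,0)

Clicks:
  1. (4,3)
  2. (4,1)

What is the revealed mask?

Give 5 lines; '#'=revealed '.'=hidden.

Click 1 (4,3) count=0: revealed 6 new [(3,2) (3,3) (3,4) (4,2) (4,3) (4,4)] -> total=6
Click 2 (4,1) count=2: revealed 1 new [(4,1)] -> total=7

Answer: .....
.....
.....
..###
.####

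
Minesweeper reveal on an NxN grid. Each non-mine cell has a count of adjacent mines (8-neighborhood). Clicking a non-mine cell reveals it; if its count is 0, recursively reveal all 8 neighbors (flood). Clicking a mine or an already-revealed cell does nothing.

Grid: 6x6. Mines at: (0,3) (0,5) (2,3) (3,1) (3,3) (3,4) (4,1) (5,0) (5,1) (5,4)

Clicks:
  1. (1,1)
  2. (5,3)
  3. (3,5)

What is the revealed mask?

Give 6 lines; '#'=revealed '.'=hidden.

Click 1 (1,1) count=0: revealed 9 new [(0,0) (0,1) (0,2) (1,0) (1,1) (1,2) (2,0) (2,1) (2,2)] -> total=9
Click 2 (5,3) count=1: revealed 1 new [(5,3)] -> total=10
Click 3 (3,5) count=1: revealed 1 new [(3,5)] -> total=11

Answer: ###...
###...
###...
.....#
......
...#..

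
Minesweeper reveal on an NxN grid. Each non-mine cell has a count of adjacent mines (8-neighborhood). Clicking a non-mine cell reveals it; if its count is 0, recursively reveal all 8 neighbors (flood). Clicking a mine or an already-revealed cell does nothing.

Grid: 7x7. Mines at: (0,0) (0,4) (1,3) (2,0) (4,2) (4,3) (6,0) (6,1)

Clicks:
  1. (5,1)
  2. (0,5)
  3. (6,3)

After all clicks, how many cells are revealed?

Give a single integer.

Answer: 25

Derivation:
Click 1 (5,1) count=3: revealed 1 new [(5,1)] -> total=1
Click 2 (0,5) count=1: revealed 1 new [(0,5)] -> total=2
Click 3 (6,3) count=0: revealed 23 new [(0,6) (1,4) (1,5) (1,6) (2,4) (2,5) (2,6) (3,4) (3,5) (3,6) (4,4) (4,5) (4,6) (5,2) (5,3) (5,4) (5,5) (5,6) (6,2) (6,3) (6,4) (6,5) (6,6)] -> total=25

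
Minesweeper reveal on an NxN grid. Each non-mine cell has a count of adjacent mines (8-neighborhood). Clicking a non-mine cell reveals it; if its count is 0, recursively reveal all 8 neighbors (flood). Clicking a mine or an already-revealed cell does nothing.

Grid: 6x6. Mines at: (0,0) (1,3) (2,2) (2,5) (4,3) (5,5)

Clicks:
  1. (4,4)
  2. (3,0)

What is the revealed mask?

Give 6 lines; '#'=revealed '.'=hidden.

Click 1 (4,4) count=2: revealed 1 new [(4,4)] -> total=1
Click 2 (3,0) count=0: revealed 13 new [(1,0) (1,1) (2,0) (2,1) (3,0) (3,1) (3,2) (4,0) (4,1) (4,2) (5,0) (5,1) (5,2)] -> total=14

Answer: ......
##....
##....
###...
###.#.
###...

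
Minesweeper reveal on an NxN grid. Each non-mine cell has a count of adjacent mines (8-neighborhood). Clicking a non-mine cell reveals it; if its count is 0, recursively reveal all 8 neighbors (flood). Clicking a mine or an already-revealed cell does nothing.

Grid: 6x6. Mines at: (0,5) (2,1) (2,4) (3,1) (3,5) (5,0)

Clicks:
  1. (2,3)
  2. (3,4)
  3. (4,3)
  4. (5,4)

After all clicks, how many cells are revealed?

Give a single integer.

Answer: 14

Derivation:
Click 1 (2,3) count=1: revealed 1 new [(2,3)] -> total=1
Click 2 (3,4) count=2: revealed 1 new [(3,4)] -> total=2
Click 3 (4,3) count=0: revealed 12 new [(3,2) (3,3) (4,1) (4,2) (4,3) (4,4) (4,5) (5,1) (5,2) (5,3) (5,4) (5,5)] -> total=14
Click 4 (5,4) count=0: revealed 0 new [(none)] -> total=14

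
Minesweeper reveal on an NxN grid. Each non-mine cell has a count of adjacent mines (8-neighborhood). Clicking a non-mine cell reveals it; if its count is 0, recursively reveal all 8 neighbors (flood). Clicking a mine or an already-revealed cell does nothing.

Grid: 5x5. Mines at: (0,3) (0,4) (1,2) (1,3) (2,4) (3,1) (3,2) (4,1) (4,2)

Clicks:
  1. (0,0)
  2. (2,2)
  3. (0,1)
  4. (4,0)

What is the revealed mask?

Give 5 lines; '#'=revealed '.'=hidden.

Answer: ##...
##...
###..
.....
#....

Derivation:
Click 1 (0,0) count=0: revealed 6 new [(0,0) (0,1) (1,0) (1,1) (2,0) (2,1)] -> total=6
Click 2 (2,2) count=4: revealed 1 new [(2,2)] -> total=7
Click 3 (0,1) count=1: revealed 0 new [(none)] -> total=7
Click 4 (4,0) count=2: revealed 1 new [(4,0)] -> total=8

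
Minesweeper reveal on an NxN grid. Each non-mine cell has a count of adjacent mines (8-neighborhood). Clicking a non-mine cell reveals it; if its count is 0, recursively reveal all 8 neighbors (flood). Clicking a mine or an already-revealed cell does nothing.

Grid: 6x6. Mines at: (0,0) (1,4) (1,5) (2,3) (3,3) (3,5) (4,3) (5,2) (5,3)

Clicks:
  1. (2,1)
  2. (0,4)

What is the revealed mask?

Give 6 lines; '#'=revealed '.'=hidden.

Answer: ....#.
###...
###...
###...
###...
##....

Derivation:
Click 1 (2,1) count=0: revealed 14 new [(1,0) (1,1) (1,2) (2,0) (2,1) (2,2) (3,0) (3,1) (3,2) (4,0) (4,1) (4,2) (5,0) (5,1)] -> total=14
Click 2 (0,4) count=2: revealed 1 new [(0,4)] -> total=15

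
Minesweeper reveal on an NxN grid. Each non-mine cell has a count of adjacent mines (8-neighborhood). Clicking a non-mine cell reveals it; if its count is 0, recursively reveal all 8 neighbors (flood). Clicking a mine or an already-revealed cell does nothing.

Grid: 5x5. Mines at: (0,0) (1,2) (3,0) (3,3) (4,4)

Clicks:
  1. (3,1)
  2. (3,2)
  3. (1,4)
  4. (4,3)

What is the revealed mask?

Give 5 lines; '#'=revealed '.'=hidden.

Click 1 (3,1) count=1: revealed 1 new [(3,1)] -> total=1
Click 2 (3,2) count=1: revealed 1 new [(3,2)] -> total=2
Click 3 (1,4) count=0: revealed 6 new [(0,3) (0,4) (1,3) (1,4) (2,3) (2,4)] -> total=8
Click 4 (4,3) count=2: revealed 1 new [(4,3)] -> total=9

Answer: ...##
...##
...##
.##..
...#.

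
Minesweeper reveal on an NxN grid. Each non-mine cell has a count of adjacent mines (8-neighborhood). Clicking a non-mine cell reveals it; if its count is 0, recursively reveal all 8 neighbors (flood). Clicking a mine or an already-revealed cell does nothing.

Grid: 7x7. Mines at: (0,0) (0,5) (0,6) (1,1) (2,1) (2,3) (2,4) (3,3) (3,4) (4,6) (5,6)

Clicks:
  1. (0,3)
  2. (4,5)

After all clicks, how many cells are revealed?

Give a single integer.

Click 1 (0,3) count=0: revealed 6 new [(0,2) (0,3) (0,4) (1,2) (1,3) (1,4)] -> total=6
Click 2 (4,5) count=3: revealed 1 new [(4,5)] -> total=7

Answer: 7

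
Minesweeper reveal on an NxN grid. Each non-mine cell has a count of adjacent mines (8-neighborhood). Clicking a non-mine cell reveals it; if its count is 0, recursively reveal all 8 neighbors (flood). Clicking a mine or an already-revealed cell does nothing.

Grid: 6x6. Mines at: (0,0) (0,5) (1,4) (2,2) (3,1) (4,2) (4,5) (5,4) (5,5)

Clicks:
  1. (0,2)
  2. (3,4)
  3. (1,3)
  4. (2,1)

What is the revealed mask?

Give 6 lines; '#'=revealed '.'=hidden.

Answer: .###..
.###..
.#....
....#.
......
......

Derivation:
Click 1 (0,2) count=0: revealed 6 new [(0,1) (0,2) (0,3) (1,1) (1,2) (1,3)] -> total=6
Click 2 (3,4) count=1: revealed 1 new [(3,4)] -> total=7
Click 3 (1,3) count=2: revealed 0 new [(none)] -> total=7
Click 4 (2,1) count=2: revealed 1 new [(2,1)] -> total=8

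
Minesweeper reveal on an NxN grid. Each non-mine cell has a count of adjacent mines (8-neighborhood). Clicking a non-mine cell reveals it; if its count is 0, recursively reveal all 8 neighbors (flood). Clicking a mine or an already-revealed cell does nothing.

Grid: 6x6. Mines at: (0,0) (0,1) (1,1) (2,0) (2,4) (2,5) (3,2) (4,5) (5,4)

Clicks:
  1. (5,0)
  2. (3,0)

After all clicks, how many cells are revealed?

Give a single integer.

Answer: 10

Derivation:
Click 1 (5,0) count=0: revealed 10 new [(3,0) (3,1) (4,0) (4,1) (4,2) (4,3) (5,0) (5,1) (5,2) (5,3)] -> total=10
Click 2 (3,0) count=1: revealed 0 new [(none)] -> total=10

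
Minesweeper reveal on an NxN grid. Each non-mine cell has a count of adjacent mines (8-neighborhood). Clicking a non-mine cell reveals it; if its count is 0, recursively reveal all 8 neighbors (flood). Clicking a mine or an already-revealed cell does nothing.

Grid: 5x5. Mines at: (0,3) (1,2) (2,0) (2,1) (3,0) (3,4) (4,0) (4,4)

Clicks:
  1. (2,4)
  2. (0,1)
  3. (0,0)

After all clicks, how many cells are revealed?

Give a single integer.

Click 1 (2,4) count=1: revealed 1 new [(2,4)] -> total=1
Click 2 (0,1) count=1: revealed 1 new [(0,1)] -> total=2
Click 3 (0,0) count=0: revealed 3 new [(0,0) (1,0) (1,1)] -> total=5

Answer: 5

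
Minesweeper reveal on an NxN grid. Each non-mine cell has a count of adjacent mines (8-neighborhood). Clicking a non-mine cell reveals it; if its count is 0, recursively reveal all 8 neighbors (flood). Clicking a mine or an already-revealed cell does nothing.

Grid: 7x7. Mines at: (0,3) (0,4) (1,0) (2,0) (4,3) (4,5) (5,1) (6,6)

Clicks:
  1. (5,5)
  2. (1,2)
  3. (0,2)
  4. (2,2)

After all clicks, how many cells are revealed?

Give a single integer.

Answer: 22

Derivation:
Click 1 (5,5) count=2: revealed 1 new [(5,5)] -> total=1
Click 2 (1,2) count=1: revealed 1 new [(1,2)] -> total=2
Click 3 (0,2) count=1: revealed 1 new [(0,2)] -> total=3
Click 4 (2,2) count=0: revealed 19 new [(0,5) (0,6) (1,1) (1,3) (1,4) (1,5) (1,6) (2,1) (2,2) (2,3) (2,4) (2,5) (2,6) (3,1) (3,2) (3,3) (3,4) (3,5) (3,6)] -> total=22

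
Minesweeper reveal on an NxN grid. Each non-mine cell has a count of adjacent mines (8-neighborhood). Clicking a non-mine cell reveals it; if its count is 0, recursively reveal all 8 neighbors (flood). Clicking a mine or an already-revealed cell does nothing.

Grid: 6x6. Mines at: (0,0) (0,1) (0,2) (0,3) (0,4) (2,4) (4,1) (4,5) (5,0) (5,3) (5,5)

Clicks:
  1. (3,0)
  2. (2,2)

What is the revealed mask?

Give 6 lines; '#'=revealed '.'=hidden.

Answer: ......
####..
####..
####..
......
......

Derivation:
Click 1 (3,0) count=1: revealed 1 new [(3,0)] -> total=1
Click 2 (2,2) count=0: revealed 11 new [(1,0) (1,1) (1,2) (1,3) (2,0) (2,1) (2,2) (2,3) (3,1) (3,2) (3,3)] -> total=12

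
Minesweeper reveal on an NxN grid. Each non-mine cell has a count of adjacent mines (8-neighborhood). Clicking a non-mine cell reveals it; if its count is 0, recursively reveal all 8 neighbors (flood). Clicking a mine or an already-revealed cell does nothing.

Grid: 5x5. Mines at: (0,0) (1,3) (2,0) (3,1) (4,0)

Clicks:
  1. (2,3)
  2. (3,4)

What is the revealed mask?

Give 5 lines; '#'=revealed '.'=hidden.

Answer: .....
.....
..###
..###
..###

Derivation:
Click 1 (2,3) count=1: revealed 1 new [(2,3)] -> total=1
Click 2 (3,4) count=0: revealed 8 new [(2,2) (2,4) (3,2) (3,3) (3,4) (4,2) (4,3) (4,4)] -> total=9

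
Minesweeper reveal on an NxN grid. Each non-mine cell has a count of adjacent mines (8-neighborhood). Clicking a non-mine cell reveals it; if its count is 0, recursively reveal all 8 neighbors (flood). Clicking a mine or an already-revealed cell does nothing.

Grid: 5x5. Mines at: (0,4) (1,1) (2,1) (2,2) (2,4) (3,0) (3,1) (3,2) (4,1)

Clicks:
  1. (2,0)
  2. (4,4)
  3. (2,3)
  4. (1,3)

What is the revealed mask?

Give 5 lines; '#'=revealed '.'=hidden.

Answer: .....
...#.
#..#.
...##
...##

Derivation:
Click 1 (2,0) count=4: revealed 1 new [(2,0)] -> total=1
Click 2 (4,4) count=0: revealed 4 new [(3,3) (3,4) (4,3) (4,4)] -> total=5
Click 3 (2,3) count=3: revealed 1 new [(2,3)] -> total=6
Click 4 (1,3) count=3: revealed 1 new [(1,3)] -> total=7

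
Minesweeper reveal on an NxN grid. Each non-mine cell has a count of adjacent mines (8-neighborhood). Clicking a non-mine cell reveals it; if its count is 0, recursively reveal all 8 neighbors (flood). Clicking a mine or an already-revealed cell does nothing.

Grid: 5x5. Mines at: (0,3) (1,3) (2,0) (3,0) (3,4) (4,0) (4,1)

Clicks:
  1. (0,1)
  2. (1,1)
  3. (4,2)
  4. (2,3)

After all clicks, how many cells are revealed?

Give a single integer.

Answer: 8

Derivation:
Click 1 (0,1) count=0: revealed 6 new [(0,0) (0,1) (0,2) (1,0) (1,1) (1,2)] -> total=6
Click 2 (1,1) count=1: revealed 0 new [(none)] -> total=6
Click 3 (4,2) count=1: revealed 1 new [(4,2)] -> total=7
Click 4 (2,3) count=2: revealed 1 new [(2,3)] -> total=8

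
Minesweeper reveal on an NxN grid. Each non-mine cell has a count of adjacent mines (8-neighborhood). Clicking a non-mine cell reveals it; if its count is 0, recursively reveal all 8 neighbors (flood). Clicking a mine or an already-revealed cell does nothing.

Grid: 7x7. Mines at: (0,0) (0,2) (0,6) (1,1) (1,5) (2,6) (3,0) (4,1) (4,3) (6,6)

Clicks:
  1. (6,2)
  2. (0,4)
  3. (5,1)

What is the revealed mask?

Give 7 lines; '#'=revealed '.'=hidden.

Answer: ....#..
.......
.......
.......
.......
######.
######.

Derivation:
Click 1 (6,2) count=0: revealed 12 new [(5,0) (5,1) (5,2) (5,3) (5,4) (5,5) (6,0) (6,1) (6,2) (6,3) (6,4) (6,5)] -> total=12
Click 2 (0,4) count=1: revealed 1 new [(0,4)] -> total=13
Click 3 (5,1) count=1: revealed 0 new [(none)] -> total=13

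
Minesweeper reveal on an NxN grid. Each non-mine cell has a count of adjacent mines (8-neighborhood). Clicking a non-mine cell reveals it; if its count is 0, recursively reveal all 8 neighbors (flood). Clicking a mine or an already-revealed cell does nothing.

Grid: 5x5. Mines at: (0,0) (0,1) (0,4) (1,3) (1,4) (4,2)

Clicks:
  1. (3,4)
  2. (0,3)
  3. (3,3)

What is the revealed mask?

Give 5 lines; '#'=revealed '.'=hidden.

Answer: ...#.
.....
...##
...##
...##

Derivation:
Click 1 (3,4) count=0: revealed 6 new [(2,3) (2,4) (3,3) (3,4) (4,3) (4,4)] -> total=6
Click 2 (0,3) count=3: revealed 1 new [(0,3)] -> total=7
Click 3 (3,3) count=1: revealed 0 new [(none)] -> total=7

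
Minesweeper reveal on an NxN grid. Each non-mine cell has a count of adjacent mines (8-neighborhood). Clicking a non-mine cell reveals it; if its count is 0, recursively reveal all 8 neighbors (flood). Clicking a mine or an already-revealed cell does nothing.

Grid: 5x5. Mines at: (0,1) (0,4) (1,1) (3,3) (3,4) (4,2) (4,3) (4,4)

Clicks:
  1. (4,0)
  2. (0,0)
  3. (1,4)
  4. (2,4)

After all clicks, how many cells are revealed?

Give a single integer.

Answer: 9

Derivation:
Click 1 (4,0) count=0: revealed 6 new [(2,0) (2,1) (3,0) (3,1) (4,0) (4,1)] -> total=6
Click 2 (0,0) count=2: revealed 1 new [(0,0)] -> total=7
Click 3 (1,4) count=1: revealed 1 new [(1,4)] -> total=8
Click 4 (2,4) count=2: revealed 1 new [(2,4)] -> total=9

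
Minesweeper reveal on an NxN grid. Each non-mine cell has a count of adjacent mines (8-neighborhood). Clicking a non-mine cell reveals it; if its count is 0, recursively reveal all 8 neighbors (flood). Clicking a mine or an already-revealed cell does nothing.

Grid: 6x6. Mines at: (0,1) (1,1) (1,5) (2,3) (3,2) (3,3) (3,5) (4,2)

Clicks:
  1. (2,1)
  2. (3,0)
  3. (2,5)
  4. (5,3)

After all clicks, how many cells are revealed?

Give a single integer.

Answer: 10

Derivation:
Click 1 (2,1) count=2: revealed 1 new [(2,1)] -> total=1
Click 2 (3,0) count=0: revealed 7 new [(2,0) (3,0) (3,1) (4,0) (4,1) (5,0) (5,1)] -> total=8
Click 3 (2,5) count=2: revealed 1 new [(2,5)] -> total=9
Click 4 (5,3) count=1: revealed 1 new [(5,3)] -> total=10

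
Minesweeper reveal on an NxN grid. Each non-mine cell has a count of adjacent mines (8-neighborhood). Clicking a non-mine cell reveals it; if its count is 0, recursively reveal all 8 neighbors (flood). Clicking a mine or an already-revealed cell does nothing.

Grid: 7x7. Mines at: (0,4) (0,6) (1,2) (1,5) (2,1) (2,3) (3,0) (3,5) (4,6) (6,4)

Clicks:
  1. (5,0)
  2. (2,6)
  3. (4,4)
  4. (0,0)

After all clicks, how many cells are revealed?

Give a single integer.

Answer: 23

Derivation:
Click 1 (5,0) count=0: revealed 18 new [(3,1) (3,2) (3,3) (3,4) (4,0) (4,1) (4,2) (4,3) (4,4) (5,0) (5,1) (5,2) (5,3) (5,4) (6,0) (6,1) (6,2) (6,3)] -> total=18
Click 2 (2,6) count=2: revealed 1 new [(2,6)] -> total=19
Click 3 (4,4) count=1: revealed 0 new [(none)] -> total=19
Click 4 (0,0) count=0: revealed 4 new [(0,0) (0,1) (1,0) (1,1)] -> total=23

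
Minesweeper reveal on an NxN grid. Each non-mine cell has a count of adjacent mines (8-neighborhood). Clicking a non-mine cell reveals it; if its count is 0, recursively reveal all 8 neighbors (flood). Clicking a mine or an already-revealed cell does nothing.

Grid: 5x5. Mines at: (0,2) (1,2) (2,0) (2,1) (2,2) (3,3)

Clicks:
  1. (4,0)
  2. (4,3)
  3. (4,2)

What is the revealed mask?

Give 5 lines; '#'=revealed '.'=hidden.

Click 1 (4,0) count=0: revealed 6 new [(3,0) (3,1) (3,2) (4,0) (4,1) (4,2)] -> total=6
Click 2 (4,3) count=1: revealed 1 new [(4,3)] -> total=7
Click 3 (4,2) count=1: revealed 0 new [(none)] -> total=7

Answer: .....
.....
.....
###..
####.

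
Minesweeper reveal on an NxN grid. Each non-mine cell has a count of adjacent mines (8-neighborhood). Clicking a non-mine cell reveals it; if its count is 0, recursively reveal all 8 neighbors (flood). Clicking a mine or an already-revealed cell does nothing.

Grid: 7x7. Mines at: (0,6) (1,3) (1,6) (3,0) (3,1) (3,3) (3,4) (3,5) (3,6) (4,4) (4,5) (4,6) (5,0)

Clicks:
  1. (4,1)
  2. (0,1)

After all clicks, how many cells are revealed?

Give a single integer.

Click 1 (4,1) count=3: revealed 1 new [(4,1)] -> total=1
Click 2 (0,1) count=0: revealed 9 new [(0,0) (0,1) (0,2) (1,0) (1,1) (1,2) (2,0) (2,1) (2,2)] -> total=10

Answer: 10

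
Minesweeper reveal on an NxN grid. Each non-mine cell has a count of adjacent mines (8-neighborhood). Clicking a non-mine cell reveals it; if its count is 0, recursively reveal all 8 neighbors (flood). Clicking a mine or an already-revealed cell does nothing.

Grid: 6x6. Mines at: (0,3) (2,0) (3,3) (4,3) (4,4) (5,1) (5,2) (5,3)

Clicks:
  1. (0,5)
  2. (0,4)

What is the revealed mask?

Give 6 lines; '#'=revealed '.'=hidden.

Answer: ....##
....##
....##
....##
......
......

Derivation:
Click 1 (0,5) count=0: revealed 8 new [(0,4) (0,5) (1,4) (1,5) (2,4) (2,5) (3,4) (3,5)] -> total=8
Click 2 (0,4) count=1: revealed 0 new [(none)] -> total=8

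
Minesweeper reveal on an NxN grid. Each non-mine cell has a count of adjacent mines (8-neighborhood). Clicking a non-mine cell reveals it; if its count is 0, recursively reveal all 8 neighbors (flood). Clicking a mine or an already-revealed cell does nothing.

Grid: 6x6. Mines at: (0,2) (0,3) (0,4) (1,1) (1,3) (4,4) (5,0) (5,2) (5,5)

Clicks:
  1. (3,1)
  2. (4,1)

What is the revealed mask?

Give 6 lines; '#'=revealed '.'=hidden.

Answer: ......
......
####..
####..
####..
......

Derivation:
Click 1 (3,1) count=0: revealed 12 new [(2,0) (2,1) (2,2) (2,3) (3,0) (3,1) (3,2) (3,3) (4,0) (4,1) (4,2) (4,3)] -> total=12
Click 2 (4,1) count=2: revealed 0 new [(none)] -> total=12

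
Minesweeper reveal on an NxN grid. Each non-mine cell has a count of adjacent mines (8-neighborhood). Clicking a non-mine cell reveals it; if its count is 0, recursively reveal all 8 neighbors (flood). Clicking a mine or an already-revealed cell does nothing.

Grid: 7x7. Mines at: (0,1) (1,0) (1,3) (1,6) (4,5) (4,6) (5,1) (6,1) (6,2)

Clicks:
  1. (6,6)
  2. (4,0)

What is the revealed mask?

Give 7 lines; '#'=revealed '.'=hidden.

Answer: .......
.......
.......
.......
#......
...####
...####

Derivation:
Click 1 (6,6) count=0: revealed 8 new [(5,3) (5,4) (5,5) (5,6) (6,3) (6,4) (6,5) (6,6)] -> total=8
Click 2 (4,0) count=1: revealed 1 new [(4,0)] -> total=9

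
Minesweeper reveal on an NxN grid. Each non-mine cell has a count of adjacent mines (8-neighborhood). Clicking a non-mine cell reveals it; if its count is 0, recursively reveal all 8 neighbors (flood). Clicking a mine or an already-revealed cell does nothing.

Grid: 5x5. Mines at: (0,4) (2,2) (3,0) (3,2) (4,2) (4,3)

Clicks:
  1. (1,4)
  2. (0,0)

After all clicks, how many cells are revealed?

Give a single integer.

Answer: 11

Derivation:
Click 1 (1,4) count=1: revealed 1 new [(1,4)] -> total=1
Click 2 (0,0) count=0: revealed 10 new [(0,0) (0,1) (0,2) (0,3) (1,0) (1,1) (1,2) (1,3) (2,0) (2,1)] -> total=11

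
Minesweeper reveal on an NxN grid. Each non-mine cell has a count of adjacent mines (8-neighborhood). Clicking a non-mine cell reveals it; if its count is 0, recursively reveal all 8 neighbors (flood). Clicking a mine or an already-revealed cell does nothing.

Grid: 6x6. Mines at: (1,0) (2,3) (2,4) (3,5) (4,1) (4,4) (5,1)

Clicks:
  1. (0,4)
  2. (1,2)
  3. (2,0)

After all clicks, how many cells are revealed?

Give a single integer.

Click 1 (0,4) count=0: revealed 10 new [(0,1) (0,2) (0,3) (0,4) (0,5) (1,1) (1,2) (1,3) (1,4) (1,5)] -> total=10
Click 2 (1,2) count=1: revealed 0 new [(none)] -> total=10
Click 3 (2,0) count=1: revealed 1 new [(2,0)] -> total=11

Answer: 11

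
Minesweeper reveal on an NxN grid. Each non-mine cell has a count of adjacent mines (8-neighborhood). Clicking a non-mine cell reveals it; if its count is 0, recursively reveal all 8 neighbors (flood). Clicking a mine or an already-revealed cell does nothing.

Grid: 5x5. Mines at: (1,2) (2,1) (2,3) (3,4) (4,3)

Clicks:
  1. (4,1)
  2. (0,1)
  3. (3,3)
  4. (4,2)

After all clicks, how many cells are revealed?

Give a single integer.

Answer: 8

Derivation:
Click 1 (4,1) count=0: revealed 6 new [(3,0) (3,1) (3,2) (4,0) (4,1) (4,2)] -> total=6
Click 2 (0,1) count=1: revealed 1 new [(0,1)] -> total=7
Click 3 (3,3) count=3: revealed 1 new [(3,3)] -> total=8
Click 4 (4,2) count=1: revealed 0 new [(none)] -> total=8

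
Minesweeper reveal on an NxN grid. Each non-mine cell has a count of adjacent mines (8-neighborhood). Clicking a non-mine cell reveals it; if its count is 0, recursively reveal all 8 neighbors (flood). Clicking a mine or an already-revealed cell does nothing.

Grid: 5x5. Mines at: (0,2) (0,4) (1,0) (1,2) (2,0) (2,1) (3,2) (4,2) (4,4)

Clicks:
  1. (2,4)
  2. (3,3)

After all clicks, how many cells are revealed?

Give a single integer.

Click 1 (2,4) count=0: revealed 6 new [(1,3) (1,4) (2,3) (2,4) (3,3) (3,4)] -> total=6
Click 2 (3,3) count=3: revealed 0 new [(none)] -> total=6

Answer: 6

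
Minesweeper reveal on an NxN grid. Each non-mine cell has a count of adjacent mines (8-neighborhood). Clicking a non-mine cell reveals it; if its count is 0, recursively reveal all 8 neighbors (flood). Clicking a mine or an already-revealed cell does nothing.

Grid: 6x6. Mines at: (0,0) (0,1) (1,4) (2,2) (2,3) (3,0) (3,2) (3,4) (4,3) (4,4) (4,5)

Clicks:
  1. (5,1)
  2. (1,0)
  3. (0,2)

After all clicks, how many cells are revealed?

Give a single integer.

Answer: 8

Derivation:
Click 1 (5,1) count=0: revealed 6 new [(4,0) (4,1) (4,2) (5,0) (5,1) (5,2)] -> total=6
Click 2 (1,0) count=2: revealed 1 new [(1,0)] -> total=7
Click 3 (0,2) count=1: revealed 1 new [(0,2)] -> total=8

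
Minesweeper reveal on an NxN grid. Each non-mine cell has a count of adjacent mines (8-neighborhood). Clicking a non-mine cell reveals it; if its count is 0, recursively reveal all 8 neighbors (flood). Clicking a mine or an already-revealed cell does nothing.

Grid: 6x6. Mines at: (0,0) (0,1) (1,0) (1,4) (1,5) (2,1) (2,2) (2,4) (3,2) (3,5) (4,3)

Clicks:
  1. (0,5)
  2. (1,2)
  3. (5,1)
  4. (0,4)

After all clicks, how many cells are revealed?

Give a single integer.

Click 1 (0,5) count=2: revealed 1 new [(0,5)] -> total=1
Click 2 (1,2) count=3: revealed 1 new [(1,2)] -> total=2
Click 3 (5,1) count=0: revealed 8 new [(3,0) (3,1) (4,0) (4,1) (4,2) (5,0) (5,1) (5,2)] -> total=10
Click 4 (0,4) count=2: revealed 1 new [(0,4)] -> total=11

Answer: 11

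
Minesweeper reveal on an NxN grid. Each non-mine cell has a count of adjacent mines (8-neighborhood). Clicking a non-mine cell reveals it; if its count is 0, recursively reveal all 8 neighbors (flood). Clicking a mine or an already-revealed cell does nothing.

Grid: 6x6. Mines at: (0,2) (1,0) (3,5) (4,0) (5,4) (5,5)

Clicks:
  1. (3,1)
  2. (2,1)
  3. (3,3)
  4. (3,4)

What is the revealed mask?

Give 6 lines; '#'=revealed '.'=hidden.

Answer: ...###
.#####
.#####
.####.
.####.
.###..

Derivation:
Click 1 (3,1) count=1: revealed 1 new [(3,1)] -> total=1
Click 2 (2,1) count=1: revealed 1 new [(2,1)] -> total=2
Click 3 (3,3) count=0: revealed 22 new [(0,3) (0,4) (0,5) (1,1) (1,2) (1,3) (1,4) (1,5) (2,2) (2,3) (2,4) (2,5) (3,2) (3,3) (3,4) (4,1) (4,2) (4,3) (4,4) (5,1) (5,2) (5,3)] -> total=24
Click 4 (3,4) count=1: revealed 0 new [(none)] -> total=24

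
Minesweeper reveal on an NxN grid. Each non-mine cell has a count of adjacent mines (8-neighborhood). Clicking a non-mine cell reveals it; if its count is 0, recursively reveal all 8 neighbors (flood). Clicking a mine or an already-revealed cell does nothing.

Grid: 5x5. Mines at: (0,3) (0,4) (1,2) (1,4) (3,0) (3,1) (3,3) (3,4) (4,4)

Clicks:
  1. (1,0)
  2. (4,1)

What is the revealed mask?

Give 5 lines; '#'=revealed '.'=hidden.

Click 1 (1,0) count=0: revealed 6 new [(0,0) (0,1) (1,0) (1,1) (2,0) (2,1)] -> total=6
Click 2 (4,1) count=2: revealed 1 new [(4,1)] -> total=7

Answer: ##...
##...
##...
.....
.#...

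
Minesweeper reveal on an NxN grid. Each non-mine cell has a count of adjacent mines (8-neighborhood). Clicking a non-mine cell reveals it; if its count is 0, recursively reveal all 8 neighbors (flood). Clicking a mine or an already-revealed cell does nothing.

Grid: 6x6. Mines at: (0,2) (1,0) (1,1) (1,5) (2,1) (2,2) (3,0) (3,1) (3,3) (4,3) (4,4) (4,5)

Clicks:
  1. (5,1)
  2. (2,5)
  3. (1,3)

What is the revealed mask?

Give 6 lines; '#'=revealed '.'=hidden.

Answer: ......
...#..
.....#
......
###...
###...

Derivation:
Click 1 (5,1) count=0: revealed 6 new [(4,0) (4,1) (4,2) (5,0) (5,1) (5,2)] -> total=6
Click 2 (2,5) count=1: revealed 1 new [(2,5)] -> total=7
Click 3 (1,3) count=2: revealed 1 new [(1,3)] -> total=8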